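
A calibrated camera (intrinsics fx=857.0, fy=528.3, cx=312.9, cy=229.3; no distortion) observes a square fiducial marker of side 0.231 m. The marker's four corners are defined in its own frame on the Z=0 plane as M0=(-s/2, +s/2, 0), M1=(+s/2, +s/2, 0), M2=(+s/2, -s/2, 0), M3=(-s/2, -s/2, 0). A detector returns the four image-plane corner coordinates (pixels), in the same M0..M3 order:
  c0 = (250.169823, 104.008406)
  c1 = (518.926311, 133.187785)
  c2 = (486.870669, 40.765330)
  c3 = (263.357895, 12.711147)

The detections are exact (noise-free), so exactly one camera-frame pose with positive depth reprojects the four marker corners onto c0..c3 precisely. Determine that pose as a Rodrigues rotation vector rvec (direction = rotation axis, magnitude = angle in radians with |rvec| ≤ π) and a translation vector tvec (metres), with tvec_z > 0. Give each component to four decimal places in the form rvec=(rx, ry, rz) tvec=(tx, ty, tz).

rvec=(-0.6776, -0.1968, 0.0803) tvec=(0.0634, -0.2382, 0.7839)

Intrinsics K: fx=857.0, fy=528.3, cx=312.9, cy=229.3
Marker side s = 0.231 m; corners in marker frame (Z=0):
  M0 = (-0.1155, +0.1155, 0)
  M1 = (+0.1155, +0.1155, 0)
  M2 = (+0.1155, -0.1155, 0)
  M3 = (-0.1155, -0.1155, 0)
Detected image corners:
  c0 = (250.169823, 104.008406) px
  c1 = (518.926311, 133.187785) px
  c2 = (486.870669, 40.765330) px
  c3 = (263.357895, 12.711147) px
Planar DLT: solve 8×8 A·h = b for H (H[2,2]=1):
  H  [+1131.34365 -262.05002 +382.19693]
  H  [+137.98812 +339.34261 +68.73265]
  H  [+0.19722 -0.80330 +1.00000]
B = K⁻¹H; ‖b₁‖=1.275740, ‖b₂‖=1.275740; λ = 2/(‖b₁‖+‖b₂‖) = 0.783858, sign → tz>0 ⇒ λ=+0.783858
r₁ = λ·B[:,0] = (+0.97834,+0.13764,+0.15460); r₂ = λ·B[:,1] = (-0.00978,+0.77680,-0.62968)
r₃ = r₁×r₂ = (-0.20676,+0.61453,+0.76132); SVD([r₁ r₂ r₃]) → R = UVᵀ:
  R  [+0.97834 -0.00978 -0.20676]
  R  [+0.13764 +0.77680 +0.61453]
  R  [+0.15460 -0.62968 +0.76132]
t = (+0.06338, -0.23824, +0.78386) m
tr R = 2.516459; θ = arccos((tr R − 1)/2) = 0.710203 rad = 40.692°
axis k = ((R−Rᵀ)₃₂, (R−Rᵀ)₁₃, (R−Rᵀ)₂₁) / (2 sinθ) = (-0.954162, -0.277116, +0.113056)
rvec = θ·k = (-0.677648, -0.196809, +0.080292)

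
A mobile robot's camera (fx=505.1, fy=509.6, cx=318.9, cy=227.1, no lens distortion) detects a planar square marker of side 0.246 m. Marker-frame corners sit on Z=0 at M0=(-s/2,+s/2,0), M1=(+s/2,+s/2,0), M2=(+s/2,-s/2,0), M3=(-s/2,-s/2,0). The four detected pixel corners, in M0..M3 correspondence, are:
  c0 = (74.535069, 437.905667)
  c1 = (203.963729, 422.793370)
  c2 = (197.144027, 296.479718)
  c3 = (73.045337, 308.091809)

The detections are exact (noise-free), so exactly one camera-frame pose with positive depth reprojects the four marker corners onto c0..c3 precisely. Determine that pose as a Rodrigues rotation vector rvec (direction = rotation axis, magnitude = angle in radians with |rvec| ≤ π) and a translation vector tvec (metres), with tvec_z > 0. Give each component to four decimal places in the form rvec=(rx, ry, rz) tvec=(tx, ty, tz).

rvec=(-0.1803, -0.0861, -0.0898) tvec=(-0.3606, 0.2720, 1.0061)

Intrinsics K: fx=505.1, fy=509.6, cx=318.9, cy=227.1
Marker side s = 0.246 m; corners in marker frame (Z=0):
  M0 = (-0.1230, +0.1230, 0)
  M1 = (+0.1230, +0.1230, 0)
  M2 = (+0.1230, -0.1230, 0)
  M3 = (-0.1230, -0.1230, 0)
Detected image corners:
  c0 = (74.535069, 437.905667) px
  c1 = (203.963729, 422.793370) px
  c2 = (197.144027, 296.479718) px
  c3 = (73.045337, 308.091809) px
Planar DLT: solve 8×8 A·h = b for H (H[2,2]=1):
  H  [+527.81822 -6.85050 +137.85225]
  H  [-20.11535 +456.77573 +364.87110]
  H  [+0.09295 -0.17397 +1.00000]
B = K⁻¹H; ‖b₁‖=0.993959, ‖b₂‖=0.993959; λ = 2/(‖b₁‖+‖b₂‖) = 1.006078, sign → tz>0 ⇒ λ=+1.006078
r₁ = λ·B[:,0] = (+0.99229,-0.08139,+0.09352); r₂ = λ·B[:,1] = (+0.09686,+0.97979,-0.17502)
r₃ = r₁×r₂ = (-0.07738,+0.18273,+0.98011); SVD([r₁ r₂ r₃]) → R = UVᵀ:
  R  [+0.99229 +0.09686 -0.07738]
  R  [-0.08139 +0.97979 +0.18273]
  R  [+0.09352 -0.17502 +0.98011]
t = (-0.36062, +0.27199, +1.00608) m
tr R = 2.952186; θ = arccos((tr R − 1)/2) = 0.219102 rad = 12.554°
axis k = ((R−Rᵀ)₃₂, (R−Rᵀ)₁₃, (R−Rᵀ)₂₁) / (2 sinθ) = (-0.822987, -0.393141, -0.410040)
rvec = θ·k = (-0.180318, -0.086138, -0.089841)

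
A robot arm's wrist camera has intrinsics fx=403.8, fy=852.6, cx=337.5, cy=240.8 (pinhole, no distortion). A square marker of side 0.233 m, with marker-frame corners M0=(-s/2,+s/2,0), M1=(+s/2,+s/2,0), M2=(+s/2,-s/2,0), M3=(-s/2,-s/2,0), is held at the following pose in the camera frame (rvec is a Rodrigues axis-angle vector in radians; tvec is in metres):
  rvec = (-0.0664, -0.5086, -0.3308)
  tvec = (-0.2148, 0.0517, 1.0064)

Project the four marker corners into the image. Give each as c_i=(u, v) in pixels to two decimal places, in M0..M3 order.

Intrinsics K: fx=403.8, fy=852.6, cx=337.5, cy=240.8
Marker side s = 0.233 m; corners in marker frame (Z=0):
  M0 = (-0.1165, +0.1165, 0)
  M1 = (+0.1165, +0.1165, 0)
  M2 = (+0.1165, -0.1165, 0)
  M3 = (-0.1165, -0.1165, 0)
rvec = (-0.0664, -0.5086, -0.3308), |rvec| = θ = 0.61034 rad = 34.970°
Rodrigues: sinθ=0.57314, 1−cosθ=0.18055; R = I + sinθ·[k]× + (1−cosθ)·[k]×²:
    [+0.82159 +0.32701 -0.46696]
    [-0.29427 +0.94483 +0.14390]
    [+0.48825 +0.01919 +0.87249]
t = (-0.2148, 0.0517, 1.0064) m
M0: Pc = R·M0+t = (-0.27242, +0.19606, +0.95175); u = 403.8·(-0.27242)/0.95175 + 337.5 = 221.9211, v = 852.6·(+0.19606)/0.95175 + 240.8 = 416.4300
M1: Pc = R·M1+t = (-0.08099, +0.12749, +1.06552); u = 403.8·(-0.08099)/1.06552 + 337.5 = 306.8079, v = 852.6·(+0.12749)/1.06552 + 240.8 = 342.8138
M2: Pc = R·M2+t = (-0.15718, -0.09266, +1.06105); u = 403.8·(-0.15718)/1.06105 + 337.5 = 277.6819, v = 852.6·(-0.09266)/1.06105 + 240.8 = 166.3473
M3: Pc = R·M3+t = (-0.34861, -0.02409, +0.94728); u = 403.8·(-0.34861)/0.94728 + 337.5 = 188.8966, v = 852.6·(-0.02409)/0.94728 + 240.8 = 219.1184

c0=(221.92, 416.43) c1=(306.81, 342.81) c2=(277.68, 166.35) c3=(188.90, 219.12)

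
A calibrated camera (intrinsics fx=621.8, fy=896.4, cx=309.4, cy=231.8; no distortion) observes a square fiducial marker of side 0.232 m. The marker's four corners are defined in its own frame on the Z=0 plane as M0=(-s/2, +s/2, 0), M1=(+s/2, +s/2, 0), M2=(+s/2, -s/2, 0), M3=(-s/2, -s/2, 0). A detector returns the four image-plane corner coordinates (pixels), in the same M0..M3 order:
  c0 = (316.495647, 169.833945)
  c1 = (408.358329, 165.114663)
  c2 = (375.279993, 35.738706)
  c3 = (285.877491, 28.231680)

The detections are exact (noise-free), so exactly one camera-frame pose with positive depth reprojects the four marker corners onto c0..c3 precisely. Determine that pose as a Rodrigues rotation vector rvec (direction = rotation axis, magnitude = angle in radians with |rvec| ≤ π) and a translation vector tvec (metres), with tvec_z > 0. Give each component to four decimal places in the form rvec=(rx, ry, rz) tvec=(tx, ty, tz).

Intrinsics K: fx=621.8, fy=896.4, cx=309.4, cy=231.8
Marker side s = 0.232 m; corners in marker frame (Z=0):
  M0 = (-0.1160, +0.1160, 0)
  M1 = (+0.1160, +0.1160, 0)
  M2 = (+0.1160, -0.1160, 0)
  M3 = (-0.1160, -0.1160, 0)
Detected image corners:
  c0 = (316.495647, 169.833945) px
  c1 = (408.358329, 165.114663) px
  c2 = (375.279993, 35.738706) px
  c3 = (285.877491, 28.231680) px
Planar DLT: solve 8×8 A·h = b for H (H[2,2]=1):
  H  [+526.18386 +49.29728 +348.09097]
  H  [+45.83821 +557.41646 +97.76065]
  H  [+0.39158 -0.25460 +1.00000]
B = K⁻¹H; ‖b₁‖=0.761672, ‖b₂‖=0.761672; λ = 2/(‖b₁‖+‖b₂‖) = 1.312901, sign → tz>0 ⇒ λ=+1.312901
r₁ = λ·B[:,0] = (+0.85520,-0.06581,+0.51410); r₂ = λ·B[:,1] = (+0.27042,+0.90285,-0.33427)
r₃ = r₁×r₂ = (-0.44216,+0.42489,+0.78991); SVD([r₁ r₂ r₃]) → R = UVᵀ:
  R  [+0.85520 +0.27042 -0.44216]
  R  [-0.06581 +0.90285 +0.42489]
  R  [+0.51410 -0.33427 +0.78991]
t = (+0.08169, -0.19632, +1.31290) m
tr R = 2.547966; θ = arccos((tr R − 1)/2) = 0.685689 rad = 39.287°
axis k = ((R−Rᵀ)₃₂, (R−Rᵀ)₁₃, (R−Rᵀ)₂₁) / (2 sinθ) = (-0.599453, -0.755096, -0.265491)
rvec = θ·k = (-0.411039, -0.517761, -0.182045)

rvec=(-0.4110, -0.5178, -0.1820) tvec=(0.0817, -0.1963, 1.3129)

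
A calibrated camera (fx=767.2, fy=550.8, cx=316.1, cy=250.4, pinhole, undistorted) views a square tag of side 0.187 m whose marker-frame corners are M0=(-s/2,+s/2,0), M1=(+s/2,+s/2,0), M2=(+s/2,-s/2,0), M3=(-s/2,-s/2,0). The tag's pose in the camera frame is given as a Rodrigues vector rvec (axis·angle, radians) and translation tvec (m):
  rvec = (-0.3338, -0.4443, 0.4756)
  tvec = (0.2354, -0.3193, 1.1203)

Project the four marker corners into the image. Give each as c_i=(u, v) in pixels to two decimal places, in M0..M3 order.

c0=(408.66, 99.47) c1=(506.31, 154.58) c2=(538.01, 88.06) c3=(448.67, 33.02)

Intrinsics K: fx=767.2, fy=550.8, cx=316.1, cy=250.4
Marker side s = 0.187 m; corners in marker frame (Z=0):
  M0 = (-0.0935, +0.0935, 0)
  M1 = (+0.0935, +0.0935, 0)
  M2 = (+0.0935, -0.0935, 0)
  M3 = (-0.0935, -0.0935, 0)
rvec = (-0.3338, -0.4443, 0.4756), |rvec| = θ = 0.73145 rad = 41.909°
Rodrigues: sinθ=0.66795, 1−cosθ=0.25579; R = I + sinθ·[k]× + (1−cosθ)·[k]×²:
    [+0.79748 -0.36340 -0.48163]
    [+0.50522 +0.83858 +0.20379]
    [+0.32983 -0.40585 +0.85235]
t = (0.2354, -0.3193, 1.1203) m
M0: Pc = R·M0+t = (+0.12686, -0.28813, +1.05151); u = 767.2·(+0.12686)/1.05151 + 316.1 = 408.6571, v = 550.8·(-0.28813)/1.05151 + 250.4 = 99.4728
M1: Pc = R·M1+t = (+0.27599, -0.19365, +1.11319); u = 767.2·(+0.27599)/1.11319 + 316.1 = 506.3064, v = 550.8·(-0.19365)/1.11319 + 250.4 = 154.5810
M2: Pc = R·M2+t = (+0.34394, -0.35047, +1.18909); u = 767.2·(+0.34394)/1.18909 + 316.1 = 538.0123, v = 550.8·(-0.35047)/1.18909 + 250.4 = 88.0578
M3: Pc = R·M3+t = (+0.19481, -0.44495, +1.12741); u = 767.2·(+0.19481)/1.12741 + 316.1 = 448.6709, v = 550.8·(-0.44495)/1.12741 + 250.4 = 33.0200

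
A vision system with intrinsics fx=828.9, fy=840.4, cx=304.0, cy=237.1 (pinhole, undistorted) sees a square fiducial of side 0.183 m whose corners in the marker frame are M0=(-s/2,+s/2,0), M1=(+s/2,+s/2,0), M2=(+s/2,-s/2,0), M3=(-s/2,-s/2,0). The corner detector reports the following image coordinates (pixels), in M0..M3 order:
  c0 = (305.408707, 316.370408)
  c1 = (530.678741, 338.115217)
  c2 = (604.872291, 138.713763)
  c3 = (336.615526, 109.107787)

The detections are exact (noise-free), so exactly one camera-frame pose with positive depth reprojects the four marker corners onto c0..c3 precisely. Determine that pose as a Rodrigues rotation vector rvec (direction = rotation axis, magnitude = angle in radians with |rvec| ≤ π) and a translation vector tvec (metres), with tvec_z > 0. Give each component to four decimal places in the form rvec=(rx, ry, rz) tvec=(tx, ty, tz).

Intrinsics K: fx=828.9, fy=840.4, cx=304.0, cy=237.1
Marker side s = 0.183 m; corners in marker frame (Z=0):
  M0 = (-0.0915, +0.0915, 0)
  M1 = (+0.0915, +0.0915, 0)
  M2 = (+0.0915, -0.0915, 0)
  M3 = (-0.0915, -0.0915, 0)
Detected image corners:
  c0 = (305.408707, 316.370408) px
  c1 = (530.678741, 338.115217) px
  c2 = (604.872291, 138.713763) px
  c3 = (336.615526, 109.107787) px
Planar DLT: solve 8×8 A·h = b for H (H[2,2]=1):
  H  [+1377.40578 +142.51301 +443.05410]
  H  [+158.39709 +1329.93371 +234.71234]
  H  [+0.08867 +0.97086 +1.00000]
B = K⁻¹H; ‖b₁‖=1.639786, ‖b₂‖=1.639786; λ = 2/(‖b₁‖+‖b₂‖) = 0.609836, sign → tz>0 ⇒ λ=+0.609836
r₁ = λ·B[:,0] = (+0.99355,+0.09968,+0.05408); r₂ = λ·B[:,1] = (-0.11229,+0.79803,+0.59207)
r₃ = r₁×r₂ = (+0.01587,-0.59432,+0.80407); SVD([r₁ r₂ r₃]) → R = UVᵀ:
  R  [+0.99355 -0.11229 +0.01587]
  R  [+0.09968 +0.79803 -0.59432]
  R  [+0.05408 +0.59207 +0.80407]
t = (+0.10230, -0.00173, +0.60984) m
tr R = 2.595649; θ = arccos((tr R − 1)/2) = 0.647118 rad = 37.077°
axis k = ((R−Rᵀ)₃₂, (R−Rᵀ)₁₃, (R−Rᵀ)₂₁) / (2 sinθ) = (+0.983916, -0.031689, +0.175800)
rvec = θ·k = (+0.636710, -0.020506, +0.113764)

rvec=(0.6367, -0.0205, 0.1138) tvec=(0.1023, -0.0017, 0.6098)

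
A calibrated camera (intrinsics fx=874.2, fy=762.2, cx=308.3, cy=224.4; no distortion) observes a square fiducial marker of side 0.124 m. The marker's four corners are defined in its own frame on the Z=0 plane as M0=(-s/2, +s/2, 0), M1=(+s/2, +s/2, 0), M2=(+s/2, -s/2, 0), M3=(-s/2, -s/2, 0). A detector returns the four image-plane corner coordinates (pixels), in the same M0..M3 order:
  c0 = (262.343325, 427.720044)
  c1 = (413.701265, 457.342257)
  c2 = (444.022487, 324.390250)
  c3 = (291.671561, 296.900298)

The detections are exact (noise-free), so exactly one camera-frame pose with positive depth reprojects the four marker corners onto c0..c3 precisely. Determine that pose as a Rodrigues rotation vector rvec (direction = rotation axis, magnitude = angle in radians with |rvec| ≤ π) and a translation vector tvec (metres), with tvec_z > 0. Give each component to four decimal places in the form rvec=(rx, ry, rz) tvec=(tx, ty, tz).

Intrinsics K: fx=874.2, fy=762.2, cx=308.3, cy=224.4
Marker side s = 0.124 m; corners in marker frame (Z=0):
  M0 = (-0.0620, +0.0620, 0)
  M1 = (+0.0620, +0.0620, 0)
  M2 = (+0.0620, -0.0620, 0)
  M3 = (-0.0620, -0.0620, 0)
Detected image corners:
  c0 = (262.343325, 427.720044) px
  c1 = (413.701265, 457.342257) px
  c2 = (444.022487, 324.390250) px
  c3 = (291.671561, 296.900298) px
Planar DLT: solve 8×8 A·h = b for H (H[2,2]=1):
  H  [+1176.62104 -231.30480 +352.27030]
  H  [+179.08255 +1073.32219 +376.57419]
  H  [-0.13602 +0.02602 +1.00000]
B = K⁻¹H; ‖b₁‖=1.427273, ‖b₂‖=1.427273; λ = 2/(‖b₁‖+‖b₂‖) = 0.700637, sign → tz>0 ⇒ λ=+0.700637
r₁ = λ·B[:,0] = (+0.97662,+0.19267,-0.09530); r₂ = λ·B[:,1] = (-0.19181,+0.98126,+0.01823)
r₃ = r₁×r₂ = (+0.09703,+0.00047,+0.99528); SVD([r₁ r₂ r₃]) → R = UVᵀ:
  R  [+0.97662 -0.19181 +0.09703]
  R  [+0.19267 +0.98126 +0.00047]
  R  [-0.09530 +0.01823 +0.99528]
t = (+0.03524, +0.13988, +0.70064) m
tr R = 2.953168; θ = arccos((tr R − 1)/2) = 0.216831 rad = 12.423°
axis k = ((R−Rᵀ)₃₂, (R−Rᵀ)₁₃, (R−Rᵀ)₂₁) / (2 sinθ) = (+0.041267, +0.446983, +0.893590)
rvec = θ·k = (+0.008948, +0.096920, +0.193758)

rvec=(0.0089, 0.0969, 0.1938) tvec=(0.0352, 0.1399, 0.7006)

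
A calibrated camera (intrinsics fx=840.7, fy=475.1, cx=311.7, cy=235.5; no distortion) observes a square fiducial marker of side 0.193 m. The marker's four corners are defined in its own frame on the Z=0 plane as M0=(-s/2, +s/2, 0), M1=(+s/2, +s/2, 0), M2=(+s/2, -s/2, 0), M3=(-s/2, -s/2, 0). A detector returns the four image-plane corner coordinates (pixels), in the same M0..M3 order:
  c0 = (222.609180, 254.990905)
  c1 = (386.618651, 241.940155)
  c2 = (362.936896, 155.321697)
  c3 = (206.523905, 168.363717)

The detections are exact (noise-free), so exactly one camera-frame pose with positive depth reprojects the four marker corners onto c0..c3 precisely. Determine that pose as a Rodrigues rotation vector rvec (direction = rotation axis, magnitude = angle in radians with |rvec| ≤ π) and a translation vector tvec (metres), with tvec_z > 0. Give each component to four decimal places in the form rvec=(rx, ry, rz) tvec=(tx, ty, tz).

Intrinsics K: fx=840.7, fy=475.1, cx=311.7, cy=235.5
Marker side s = 0.193 m; corners in marker frame (Z=0):
  M0 = (-0.0965, +0.0965, 0)
  M1 = (+0.0965, +0.0965, 0)
  M2 = (+0.0965, -0.0965, 0)
  M3 = (-0.0965, -0.0965, 0)
Detected image corners:
  c0 = (222.609180, 254.990905) px
  c1 = (386.618651, 241.940155) px
  c2 = (362.936896, 155.321697) px
  c3 = (206.523905, 168.363717) px
Planar DLT: solve 8×8 A·h = b for H (H[2,2]=1):
  H  [+819.09967 +31.87122 +294.16391]
  H  [-74.94389 +399.33339 +204.16842]
  H  [-0.03581 -0.24123 +1.00000]
B = K⁻¹H; ‖b₁‖=0.998099, ‖b₂‖=0.998099; λ = 2/(‖b₁‖+‖b₂‖) = 1.001904, sign → tz>0 ⇒ λ=+1.001904
r₁ = λ·B[:,0] = (+0.98946,-0.14026,-0.03588); r₂ = λ·B[:,1] = (+0.12759,+0.96193,-0.24169)
r₃ = r₁×r₂ = (+0.06841,+0.23457,+0.96969); SVD([r₁ r₂ r₃]) → R = UVᵀ:
  R  [+0.98946 +0.12759 +0.06841]
  R  [-0.14026 +0.96193 +0.23457]
  R  [-0.03588 -0.24169 +0.96969]
t = (-0.02090, -0.06607, +1.00190) m
tr R = 2.921082; θ = arccos((tr R − 1)/2) = 0.281855 rad = 16.149°
axis k = ((R−Rᵀ)₃₂, (R−Rᵀ)₁₃, (R−Rᵀ)₂₁) / (2 sinθ) = (-0.856154, +0.187479, -0.481510)
rvec = θ·k = (-0.241311, +0.052842, -0.135716)

rvec=(-0.2413, 0.0528, -0.1357) tvec=(-0.0209, -0.0661, 1.0019)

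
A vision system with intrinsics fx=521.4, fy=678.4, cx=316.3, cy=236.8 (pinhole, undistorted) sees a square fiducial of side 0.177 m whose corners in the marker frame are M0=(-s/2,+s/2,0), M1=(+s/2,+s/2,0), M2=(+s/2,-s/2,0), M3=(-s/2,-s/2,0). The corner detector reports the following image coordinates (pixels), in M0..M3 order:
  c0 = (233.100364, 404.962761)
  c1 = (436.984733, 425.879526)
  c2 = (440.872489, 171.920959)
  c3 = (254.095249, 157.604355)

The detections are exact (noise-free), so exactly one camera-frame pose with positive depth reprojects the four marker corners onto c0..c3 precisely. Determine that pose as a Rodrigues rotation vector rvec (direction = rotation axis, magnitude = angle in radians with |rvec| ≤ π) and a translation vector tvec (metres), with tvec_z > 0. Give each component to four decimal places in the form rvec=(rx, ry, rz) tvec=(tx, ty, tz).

rvec=(-0.2417, 0.0457, 0.0708) tvec=(0.0220, 0.0332, 0.4729)

Intrinsics K: fx=521.4, fy=678.4, cx=316.3, cy=236.8
Marker side s = 0.177 m; corners in marker frame (Z=0):
  M0 = (-0.0885, +0.0885, 0)
  M1 = (+0.0885, +0.0885, 0)
  M2 = (+0.0885, -0.0885, 0)
  M3 = (-0.0885, -0.0885, 0)
Detected image corners:
  c0 = (233.100364, 404.962761) px
  c1 = (436.984733, 425.879526) px
  c2 = (440.872489, 171.920959) px
  c3 = (254.095249, 157.604355) px
Planar DLT: solve 8×8 A·h = b for H (H[2,2]=1):
  H  [+1062.68999 -242.10030 +340.55873]
  H  [+65.78108 +1270.32700 +284.43508]
  H  [-0.11348 -0.50203 +1.00000]
B = K⁻¹H; ‖b₁‖=2.114458, ‖b₂‖=2.114458; λ = 2/(‖b₁‖+‖b₂‖) = 0.472934, sign → tz>0 ⇒ λ=+0.472934
r₁ = λ·B[:,0] = (+0.99647,+0.06459,-0.05367); r₂ = λ·B[:,1] = (-0.07556,+0.96846,-0.23743)
r₃ = r₁×r₂ = (+0.03664,+0.24064,+0.96992); SVD([r₁ r₂ r₃]) → R = UVᵀ:
  R  [+0.99647 -0.07556 +0.03664]
  R  [+0.06459 +0.96846 +0.24064]
  R  [-0.05367 -0.23743 +0.96992]
t = (+0.02200, +0.03321, +0.47293) m
tr R = 2.934851; θ = arccos((tr R − 1)/2) = 0.255942 rad = 14.664°
axis k = ((R−Rᵀ)₃₂, (R−Rᵀ)₁₃, (R−Rᵀ)₂₁) / (2 sinθ) = (-0.944224, +0.178367, +0.276816)
rvec = θ·k = (-0.241666, +0.045651, +0.070849)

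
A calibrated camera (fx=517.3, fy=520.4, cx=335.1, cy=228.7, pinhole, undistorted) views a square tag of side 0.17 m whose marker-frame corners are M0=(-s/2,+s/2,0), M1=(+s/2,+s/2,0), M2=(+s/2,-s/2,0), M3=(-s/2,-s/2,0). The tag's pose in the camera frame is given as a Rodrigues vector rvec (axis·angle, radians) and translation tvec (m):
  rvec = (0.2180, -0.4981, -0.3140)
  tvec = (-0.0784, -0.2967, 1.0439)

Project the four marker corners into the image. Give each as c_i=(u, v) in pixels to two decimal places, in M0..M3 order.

c0=(270.55, 133.66) c1=(341.12, 112.25) c2=(321.32, 29.23) c3=(245.85, 45.46)

Intrinsics K: fx=517.3, fy=520.4, cx=335.1, cy=228.7
Marker side s = 0.17 m; corners in marker frame (Z=0):
  M0 = (-0.0850, +0.0850, 0)
  M1 = (+0.0850, +0.0850, 0)
  M2 = (+0.0850, -0.0850, 0)
  M3 = (-0.0850, -0.0850, 0)
rvec = (0.2180, -0.4981, -0.3140), |rvec| = θ = 0.62787 rad = 35.974°
Rodrigues: sinθ=0.58742, 1−cosθ=0.19072; R = I + sinθ·[k]× + (1−cosθ)·[k]×²:
    [+0.83227 +0.24124 -0.49913]
    [-0.34630 +0.92931 -0.12829]
    [+0.43290 +0.27962 +0.85698]
t = (-0.0784, -0.2967, 1.0439) m
M0: Pc = R·M0+t = (-0.12864, -0.18827, +1.03087); u = 517.3·(-0.12864)/1.03087 + 335.1 = 270.5485, v = 520.4·(-0.18827)/1.03087 + 228.7 = 133.6569
M1: Pc = R·M1+t = (+0.01285, -0.24714, +1.10446); u = 517.3·(+0.01285)/1.10446 + 335.1 = 341.1178, v = 520.4·(-0.24714)/1.10446 + 228.7 = 112.2507
M2: Pc = R·M2+t = (-0.02816, -0.40513, +1.05693); u = 517.3·(-0.02816)/1.05693 + 335.1 = 321.3163, v = 520.4·(-0.40513)/1.05693 + 228.7 = 29.2275
M3: Pc = R·M3+t = (-0.16965, -0.34626, +0.98334); u = 517.3·(-0.16965)/0.98334 + 335.1 = 245.8537, v = 520.4·(-0.34626)/0.98334 + 228.7 = 45.4551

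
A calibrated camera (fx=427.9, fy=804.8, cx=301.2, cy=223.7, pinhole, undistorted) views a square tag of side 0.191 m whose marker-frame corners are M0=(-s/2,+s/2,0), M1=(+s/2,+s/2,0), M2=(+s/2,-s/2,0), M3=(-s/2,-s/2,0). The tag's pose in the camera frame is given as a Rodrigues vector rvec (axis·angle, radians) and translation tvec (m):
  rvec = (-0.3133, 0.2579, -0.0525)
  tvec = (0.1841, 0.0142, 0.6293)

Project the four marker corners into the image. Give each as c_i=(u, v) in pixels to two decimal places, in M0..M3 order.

Intrinsics K: fx=427.9, fy=804.8, cx=301.2, cy=223.7
Marker side s = 0.191 m; corners in marker frame (Z=0):
  M0 = (-0.0955, +0.0955, 0)
  M1 = (+0.0955, +0.0955, 0)
  M2 = (+0.0955, -0.0955, 0)
  M3 = (-0.0955, -0.0955, 0)
rvec = (-0.3133, 0.2579, -0.0525), |rvec| = θ = 0.40918 rad = 23.444°
Rodrigues: sinθ=0.39785, 1−cosθ=0.08255; R = I + sinθ·[k]× + (1−cosθ)·[k]×²:
    [+0.96585 +0.01121 +0.25887]
    [-0.09089 +0.95024 +0.29795]
    [-0.24265 -0.31131 +0.91881]
t = (0.1841, 0.0142, 0.6293) m
M0: Pc = R·M0+t = (+0.09293, +0.11363, +0.62274); u = 427.9·(+0.09293)/0.62274 + 301.2 = 365.0555, v = 804.8·(+0.11363)/0.62274 + 223.7 = 370.5466
M1: Pc = R·M1+t = (+0.27741, +0.09627, +0.57640); u = 427.9·(+0.27741)/0.57640 + 301.2 = 507.1400, v = 804.8·(+0.09627)/0.57640 + 223.7 = 358.1160
M2: Pc = R·M2+t = (+0.27527, -0.08523, +0.63586); u = 427.9·(+0.27527)/0.63586 + 301.2 = 486.4418, v = 804.8·(-0.08523)/0.63586 + 223.7 = 115.8275
M3: Pc = R·M3+t = (+0.09079, -0.06787, +0.68220); u = 427.9·(+0.09079)/0.68220 + 301.2 = 358.1473, v = 804.8·(-0.06787)/0.68220 + 223.7 = 143.6350

c0=(365.06, 370.55) c1=(507.14, 358.12) c2=(486.44, 115.83) c3=(358.15, 143.63)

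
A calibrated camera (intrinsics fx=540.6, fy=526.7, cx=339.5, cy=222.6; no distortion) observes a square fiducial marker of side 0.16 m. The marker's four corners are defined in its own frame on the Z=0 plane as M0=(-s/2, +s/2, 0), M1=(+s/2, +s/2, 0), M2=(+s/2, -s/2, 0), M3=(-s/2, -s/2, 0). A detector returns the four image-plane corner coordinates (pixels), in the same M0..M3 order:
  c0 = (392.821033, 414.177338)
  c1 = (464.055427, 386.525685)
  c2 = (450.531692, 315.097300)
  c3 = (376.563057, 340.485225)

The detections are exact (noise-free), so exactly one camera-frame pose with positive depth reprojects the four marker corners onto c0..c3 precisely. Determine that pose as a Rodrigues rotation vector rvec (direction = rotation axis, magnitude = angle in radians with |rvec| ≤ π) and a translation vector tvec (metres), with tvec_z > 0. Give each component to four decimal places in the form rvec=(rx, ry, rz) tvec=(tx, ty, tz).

Intrinsics K: fx=540.6, fy=526.7, cx=339.5, cy=222.6
Marker side s = 0.16 m; corners in marker frame (Z=0):
  M0 = (-0.0800, +0.0800, 0)
  M1 = (+0.0800, +0.0800, 0)
  M2 = (+0.0800, -0.0800, 0)
  M3 = (-0.0800, -0.0800, 0)
Detected image corners:
  c0 = (392.821033, 414.177338) px
  c1 = (464.055427, 386.525685) px
  c2 = (450.531692, 315.097300) px
  c3 = (376.563057, 340.485225) px
Planar DLT: solve 8×8 A·h = b for H (H[2,2]=1):
  H  [+563.69065 +169.41000 +421.86024]
  H  [-70.67645 +519.52826 +364.32163]
  H  [+0.26142 +0.18176 +1.00000]
B = K⁻¹H; ‖b₁‖=0.948703, ‖b₂‖=0.948703; λ = 2/(‖b₁‖+‖b₂‖) = 1.054071, sign → tz>0 ⇒ λ=+1.054071
r₁ = λ·B[:,0] = (+0.92604,-0.25790,+0.27555); r₂ = λ·B[:,1] = (+0.21000,+0.95875,+0.19159)
r₃ = r₁×r₂ = (-0.31360,-0.11956,+0.94200); SVD([r₁ r₂ r₃]) → R = UVᵀ:
  R  [+0.92604 +0.21000 -0.31360]
  R  [-0.25790 +0.95875 -0.11956]
  R  [+0.27555 +0.19159 +0.94200]
t = (+0.16059, +0.28362, +1.05407) m
tr R = 2.826789; θ = arccos((tr R − 1)/2) = 0.419250 rad = 24.021°
axis k = ((R−Rᵀ)₃₂, (R−Rᵀ)₁₃, (R−Rᵀ)₂₁) / (2 sinθ) = (+0.382173, -0.723640, -0.574708)
rvec = θ·k = (+0.160226, -0.303386, -0.240946)

rvec=(0.1602, -0.3034, -0.2409) tvec=(0.1606, 0.2836, 1.0541)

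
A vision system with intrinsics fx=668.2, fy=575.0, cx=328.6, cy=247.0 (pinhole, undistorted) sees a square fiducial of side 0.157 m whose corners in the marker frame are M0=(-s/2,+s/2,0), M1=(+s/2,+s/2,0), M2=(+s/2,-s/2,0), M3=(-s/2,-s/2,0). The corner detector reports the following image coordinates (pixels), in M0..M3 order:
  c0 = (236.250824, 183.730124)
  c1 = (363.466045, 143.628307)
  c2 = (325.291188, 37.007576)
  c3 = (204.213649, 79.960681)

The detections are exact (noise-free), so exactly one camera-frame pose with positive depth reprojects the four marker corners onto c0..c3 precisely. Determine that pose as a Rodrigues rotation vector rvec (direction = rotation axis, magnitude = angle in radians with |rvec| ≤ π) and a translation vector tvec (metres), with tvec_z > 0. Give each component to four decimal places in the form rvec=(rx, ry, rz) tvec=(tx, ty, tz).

Intrinsics K: fx=668.2, fy=575.0, cx=328.6, cy=247.0
Marker side s = 0.157 m; corners in marker frame (Z=0):
  M0 = (-0.0785, +0.0785, 0)
  M1 = (+0.0785, +0.0785, 0)
  M2 = (+0.0785, -0.0785, 0)
  M3 = (-0.0785, -0.0785, 0)
Detected image corners:
  c0 = (236.250824, 183.730124) px
  c1 = (363.466045, 143.628307) px
  c2 = (325.291188, 37.007576) px
  c3 = (204.213649, 79.960681) px
Planar DLT: solve 8×8 A·h = b for H (H[2,2]=1):
  H  [+714.96100 +155.62296 +280.67394]
  H  [-294.35028 +643.25359 +110.52879]
  H  [-0.26713 -0.23936 +1.00000]
B = K⁻¹H; ‖b₁‖=1.293188, ‖b₂‖=1.293188; λ = 2/(‖b₁‖+‖b₂‖) = 0.773283, sign → tz>0 ⇒ λ=+0.773283
r₁ = λ·B[:,0] = (+0.92898,-0.30712,-0.20657); r₂ = λ·B[:,1] = (+0.27112,+0.94458,-0.18509)
r₃ = r₁×r₂ = (+0.25197,+0.11594,+0.96077); SVD([r₁ r₂ r₃]) → R = UVᵀ:
  R  [+0.92898 +0.27112 +0.25197]
  R  [-0.30712 +0.94458 +0.11594]
  R  [-0.20657 -0.18509 +0.96077]
t = (-0.05546, -0.18353, +0.77328) m
tr R = 2.834329; θ = arccos((tr R − 1)/2) = 0.409890 rad = 23.485°
axis k = ((R−Rᵀ)₃₂, (R−Rᵀ)₁₃, (R−Rᵀ)₂₁) / (2 sinθ) = (-0.377702, +0.575315, -0.725503)
rvec = θ·k = (-0.154816, +0.235816, -0.297376)

rvec=(-0.1548, 0.2358, -0.2974) tvec=(-0.0555, -0.1835, 0.7733)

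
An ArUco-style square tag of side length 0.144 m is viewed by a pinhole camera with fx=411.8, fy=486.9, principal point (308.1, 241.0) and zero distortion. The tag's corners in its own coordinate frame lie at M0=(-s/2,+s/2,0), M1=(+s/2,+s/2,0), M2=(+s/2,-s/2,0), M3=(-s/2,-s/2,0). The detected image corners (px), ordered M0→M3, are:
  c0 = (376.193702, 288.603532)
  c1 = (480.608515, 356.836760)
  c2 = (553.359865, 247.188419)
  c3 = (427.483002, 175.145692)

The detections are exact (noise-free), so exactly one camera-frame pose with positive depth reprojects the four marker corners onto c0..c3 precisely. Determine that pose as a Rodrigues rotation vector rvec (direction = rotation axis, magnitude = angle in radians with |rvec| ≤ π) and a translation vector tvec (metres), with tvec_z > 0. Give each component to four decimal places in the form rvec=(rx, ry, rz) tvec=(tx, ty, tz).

rvec=(0.4870, 0.3383, 0.4309) tvec=(0.1730, 0.0289, 0.4840)

Intrinsics K: fx=411.8, fy=486.9, cx=308.1, cy=241.0
Marker side s = 0.144 m; corners in marker frame (Z=0):
  M0 = (-0.0720, +0.0720, 0)
  M1 = (+0.0720, +0.0720, 0)
  M2 = (+0.0720, -0.0720, 0)
  M3 = (-0.0720, -0.0720, 0)
Detected image corners:
  c0 = (376.193702, 288.603532) px
  c1 = (480.608515, 356.836760) px
  c2 = (553.359865, 247.188419) px
  c3 = (427.483002, 175.145692) px
Planar DLT: solve 8×8 A·h = b for H (H[2,2]=1):
  H  [+596.01494 +59.66712 +455.25362]
  H  [+371.06141 +1058.67022 +270.12215]
  H  [-0.43079 +1.06234 +1.00000]
B = K⁻¹H; ‖b₁‖=2.066028, ‖b₂‖=2.066028; λ = 2/(‖b₁‖+‖b₂‖) = 0.484021, sign → tz>0 ⇒ λ=+0.484021
r₁ = λ·B[:,0] = (+0.85655,+0.47207,-0.20851); r₂ = λ·B[:,1] = (-0.31458,+0.79790,+0.51420)
r₃ = r₁×r₂ = (+0.40911,-0.37484,+0.83194); SVD([r₁ r₂ r₃]) → R = UVᵀ:
  R  [+0.85655 -0.31458 +0.40911]
  R  [+0.47207 +0.79790 -0.37484]
  R  [-0.20851 +0.51420 +0.83194]
t = (+0.17296, +0.02895, +0.48402) m
tr R = 2.486386; θ = arccos((tr R − 1)/2) = 0.732967 rad = 41.996°
axis k = ((R−Rᵀ)₃₂, (R−Rᵀ)₁₃, (R−Rᵀ)₂₁) / (2 sinθ) = (+0.664374, +0.461545, +0.587863)
rvec = θ·k = (+0.486964, +0.338297, +0.430884)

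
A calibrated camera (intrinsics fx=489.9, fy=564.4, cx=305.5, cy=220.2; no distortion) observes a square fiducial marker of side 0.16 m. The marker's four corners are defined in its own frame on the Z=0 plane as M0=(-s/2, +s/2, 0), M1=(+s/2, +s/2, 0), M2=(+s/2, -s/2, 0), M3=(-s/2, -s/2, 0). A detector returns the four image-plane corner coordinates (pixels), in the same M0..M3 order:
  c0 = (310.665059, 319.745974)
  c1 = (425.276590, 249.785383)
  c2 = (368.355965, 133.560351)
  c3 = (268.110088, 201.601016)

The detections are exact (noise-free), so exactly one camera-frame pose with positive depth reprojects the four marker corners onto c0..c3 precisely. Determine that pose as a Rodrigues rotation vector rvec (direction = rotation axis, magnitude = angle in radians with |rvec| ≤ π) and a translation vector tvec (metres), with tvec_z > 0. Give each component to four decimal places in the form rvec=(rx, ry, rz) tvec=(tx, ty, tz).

Intrinsics K: fx=489.9, fy=564.4, cx=305.5, cy=220.2
Marker side s = 0.16 m; corners in marker frame (Z=0):
  M0 = (-0.0800, +0.0800, 0)
  M1 = (+0.0800, +0.0800, 0)
  M2 = (+0.0800, -0.0800, 0)
  M3 = (-0.0800, -0.0800, 0)
Detected image corners:
  c0 = (310.665059, 319.745974) px
  c1 = (425.276590, 249.785383) px
  c2 = (368.355965, 133.560351) px
  c3 = (268.110088, 201.601016) px
Planar DLT: solve 8×8 A·h = b for H (H[2,2]=1):
  H  [+563.86788 +71.65360 +340.40530]
  H  [-500.18251 +575.59225 +223.76540]
  H  [-0.30623 -0.69399 +1.00000]
B = K⁻¹H; ‖b₁‖=1.575598, ‖b₂‖=1.575598; λ = 2/(‖b₁‖+‖b₂‖) = 0.634680, sign → tz>0 ⇒ λ=+0.634680
r₁ = λ·B[:,0] = (+0.85171,-0.48664,-0.19436); r₂ = λ·B[:,1] = (+0.36750,+0.81911,-0.44046)
r₃ = r₁×r₂ = (+0.37355,+0.30372,+0.87648); SVD([r₁ r₂ r₃]) → R = UVᵀ:
  R  [+0.85171 +0.36750 +0.37355]
  R  [-0.48664 +0.81911 +0.30372]
  R  [-0.19436 -0.44046 +0.87648]
t = (+0.04522, +0.00401, +0.63468) m
tr R = 2.547301; θ = arccos((tr R − 1)/2) = 0.686213 rad = 39.317°
axis k = ((R−Rᵀ)₃₂, (R−Rᵀ)₁₃, (R−Rᵀ)₂₁) / (2 sinθ) = (-0.587248, +0.448149, -0.674020)
rvec = θ·k = (-0.402977, +0.307526, -0.462521)

rvec=(-0.4030, 0.3075, -0.4625) tvec=(0.0452, 0.0040, 0.6347)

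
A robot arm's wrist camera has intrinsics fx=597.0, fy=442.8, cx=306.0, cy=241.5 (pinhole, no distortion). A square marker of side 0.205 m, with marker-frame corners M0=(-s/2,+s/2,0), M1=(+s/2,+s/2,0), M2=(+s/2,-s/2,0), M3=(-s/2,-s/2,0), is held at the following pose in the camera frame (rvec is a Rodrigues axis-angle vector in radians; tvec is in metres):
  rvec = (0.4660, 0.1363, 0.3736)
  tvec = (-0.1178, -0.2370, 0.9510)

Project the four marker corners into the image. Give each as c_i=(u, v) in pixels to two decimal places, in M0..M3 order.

c0=(160.01, 157.02) c1=(272.40, 191.10) c2=(312.40, 102.29) c3=(187.89, 65.53)

Intrinsics K: fx=597.0, fy=442.8, cx=306.0, cy=241.5
Marker side s = 0.205 m; corners in marker frame (Z=0):
  M0 = (-0.1025, +0.1025, 0)
  M1 = (+0.1025, +0.1025, 0)
  M2 = (+0.1025, -0.1025, 0)
  M3 = (-0.1025, -0.1025, 0)
rvec = (0.4660, 0.1363, 0.3736), |rvec| = θ = 0.61263 rad = 35.101°
Rodrigues: sinθ=0.57502, 1−cosθ=0.18186; R = I + sinθ·[k]× + (1−cosθ)·[k]×²:
    [+0.92337 -0.31989 +0.21229]
    [+0.38144 +0.82714 -0.41272]
    [-0.04357 +0.46207 +0.88577]
t = (-0.1178, -0.2370, 0.9510) m
M0: Pc = R·M0+t = (-0.24523, -0.19132, +1.00283); u = 597.0·(-0.24523)/1.00283 + 306.0 = 160.0085, v = 442.8·(-0.19132)/1.00283 + 241.5 = 157.0243
M1: Pc = R·M1+t = (-0.05594, -0.11312, +0.99390); u = 597.0·(-0.05594)/0.99390 + 306.0 = 272.3965, v = 442.8·(-0.11312)/0.99390 + 241.5 = 191.1028
M2: Pc = R·M2+t = (+0.00963, -0.28268, +0.89917); u = 597.0·(+0.00963)/0.89917 + 306.0 = 312.3961, v = 442.8·(-0.28268)/0.89917 + 241.5 = 102.2912
M3: Pc = R·M3+t = (-0.17966, -0.36088, +0.90810); u = 597.0·(-0.17966)/0.90810 + 306.0 = 187.8915, v = 442.8·(-0.36088)/0.90810 + 241.5 = 65.5316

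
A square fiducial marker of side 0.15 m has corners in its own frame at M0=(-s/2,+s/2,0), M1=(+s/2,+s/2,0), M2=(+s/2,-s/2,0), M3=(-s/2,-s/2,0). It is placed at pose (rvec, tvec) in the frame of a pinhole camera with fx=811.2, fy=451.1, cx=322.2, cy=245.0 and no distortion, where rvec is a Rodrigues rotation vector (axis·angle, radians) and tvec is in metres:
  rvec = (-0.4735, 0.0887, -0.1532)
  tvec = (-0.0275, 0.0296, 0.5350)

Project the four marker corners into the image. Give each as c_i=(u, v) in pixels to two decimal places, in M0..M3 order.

c0=(174.37, 341.68) c1=(413.34, 320.33) c2=(375.08, 206.05) c3=(165.38, 226.30)

Intrinsics K: fx=811.2, fy=451.1, cx=322.2, cy=245.0
Marker side s = 0.15 m; corners in marker frame (Z=0):
  M0 = (-0.0750, +0.0750, 0)
  M1 = (+0.0750, +0.0750, 0)
  M2 = (+0.0750, -0.0750, 0)
  M3 = (-0.0750, -0.0750, 0)
rvec = (-0.4735, 0.0887, -0.1532), |rvec| = θ = 0.50551 rad = 28.964°
Rodrigues: sinθ=0.48425, 1−cosθ=0.12507; R = I + sinθ·[k]× + (1−cosθ)·[k]×²:
    [+0.98466 +0.12620 +0.12047]
    [-0.16731 +0.87878 +0.44694]
    [-0.04947 -0.46024 +0.88642]
t = (-0.0275, 0.0296, 0.5350) m
M0: Pc = R·M0+t = (-0.09188, +0.10806, +0.50419); u = 811.2·(-0.09188)/0.50419 + 322.2 = 174.3660, v = 451.1·(+0.10806)/0.50419 + 245.0 = 341.6785
M1: Pc = R·M1+t = (+0.05581, +0.08296, +0.49677); u = 811.2·(+0.05581)/0.49677 + 322.2 = 413.3423, v = 451.1·(+0.08296)/0.49677 + 245.0 = 320.3327
M2: Pc = R·M2+t = (+0.03688, -0.04886, +0.56581); u = 811.2·(+0.03688)/0.56581 + 322.2 = 375.0814, v = 451.1·(-0.04886)/0.56581 + 245.0 = 206.0480
M3: Pc = R·M3+t = (-0.11081, -0.02376, +0.57323); u = 811.2·(-0.11081)/0.57323 + 322.2 = 165.3812, v = 451.1·(-0.02376)/0.57323 + 245.0 = 226.3023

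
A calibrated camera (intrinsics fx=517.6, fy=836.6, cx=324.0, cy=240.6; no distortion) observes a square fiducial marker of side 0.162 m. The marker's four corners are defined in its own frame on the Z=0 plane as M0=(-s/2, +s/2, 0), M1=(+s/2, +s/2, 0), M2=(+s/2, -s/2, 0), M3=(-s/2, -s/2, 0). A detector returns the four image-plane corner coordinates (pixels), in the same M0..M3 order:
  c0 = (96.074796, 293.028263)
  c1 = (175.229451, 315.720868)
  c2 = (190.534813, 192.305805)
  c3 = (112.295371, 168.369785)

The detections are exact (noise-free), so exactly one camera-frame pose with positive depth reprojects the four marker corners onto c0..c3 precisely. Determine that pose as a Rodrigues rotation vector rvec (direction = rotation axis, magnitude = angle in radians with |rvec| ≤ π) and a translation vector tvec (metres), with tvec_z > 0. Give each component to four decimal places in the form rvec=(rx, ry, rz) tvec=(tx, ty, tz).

Intrinsics K: fx=517.6, fy=836.6, cx=324.0, cy=240.6
Marker side s = 0.162 m; corners in marker frame (Z=0):
  M0 = (-0.0810, +0.0810, 0)
  M1 = (+0.0810, +0.0810, 0)
  M2 = (+0.0810, -0.0810, 0)
  M3 = (-0.0810, -0.0810, 0)
Detected image corners:
  c0 = (96.074796, 293.028263) px
  c1 = (175.229451, 315.720868) px
  c2 = (190.534813, 192.305805) px
  c3 = (112.295371, 168.369785) px
Planar DLT: solve 8×8 A·h = b for H (H[2,2]=1):
  H  [+496.19724 -105.50123 +143.80166]
  H  [+161.53773 +751.76451 +242.13723]
  H  [+0.07264 -0.05724 +1.00000]
B = K⁻¹H; ‖b₁‖=0.932109, ‖b₂‖=0.932109; λ = 2/(‖b₁‖+‖b₂‖) = 1.072836, sign → tz>0 ⇒ λ=+1.072836
r₁ = λ·B[:,0] = (+0.97969,+0.18474,+0.07793); r₂ = λ·B[:,1] = (-0.18023,+0.98170,-0.06141)
r₃ = r₁×r₂ = (-0.08785,+0.04611,+0.99507); SVD([r₁ r₂ r₃]) → R = UVᵀ:
  R  [+0.97969 -0.18023 -0.08785]
  R  [+0.18474 +0.98170 +0.04611]
  R  [+0.07793 -0.06141 +0.99507]
t = (-0.37350, +0.00197, +1.07284) m
tr R = 2.956464; θ = arccos((tr R − 1)/2) = 0.209034 rad = 11.977°
axis k = ((R−Rᵀ)₃₂, (R−Rᵀ)₁₃, (R−Rᵀ)₂₁) / (2 sinθ) = (-0.259069, -0.399435, +0.879395)
rvec = θ·k = (-0.054154, -0.083495, +0.183823)

rvec=(-0.0542, -0.0835, 0.1838) tvec=(-0.3735, 0.0020, 1.0728)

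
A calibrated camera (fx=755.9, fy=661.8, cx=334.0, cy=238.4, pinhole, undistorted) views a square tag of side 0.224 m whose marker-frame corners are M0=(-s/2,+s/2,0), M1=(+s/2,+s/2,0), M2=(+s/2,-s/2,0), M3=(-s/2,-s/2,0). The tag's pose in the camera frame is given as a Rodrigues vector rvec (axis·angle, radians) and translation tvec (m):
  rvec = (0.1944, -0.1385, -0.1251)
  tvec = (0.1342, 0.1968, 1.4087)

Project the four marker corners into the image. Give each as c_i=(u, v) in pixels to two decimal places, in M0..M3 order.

Intrinsics K: fx=755.9, fy=661.8, cx=334.0, cy=238.4
Marker side s = 0.224 m; corners in marker frame (Z=0):
  M0 = (-0.1120, +0.1120, 0)
  M1 = (+0.1120, +0.1120, 0)
  M2 = (+0.1120, -0.1120, 0)
  M3 = (-0.1120, -0.1120, 0)
rvec = (0.1944, -0.1385, -0.1251), |rvec| = θ = 0.26949 rad = 15.441°
Rodrigues: sinθ=0.26624, 1−cosθ=0.03609; R = I + sinθ·[k]× + (1−cosθ)·[k]×²:
    [+0.98269 +0.11021 -0.14892]
    [-0.13697 +0.97344 -0.18344]
    [+0.12474 +0.20067 +0.97169]
t = (0.1342, 0.1968, 1.4087) m
M0: Pc = R·M0+t = (+0.03648, +0.32117, +1.41720); u = 755.9·(+0.03648)/1.41720 + 334.0 = 353.4588, v = 661.8·(+0.32117)/1.41720 + 238.4 = 388.3769
M1: Pc = R·M1+t = (+0.25660, +0.29048, +1.44515); u = 755.9·(+0.25660)/1.44515 + 334.0 = 468.2200, v = 661.8·(+0.29048)/1.44515 + 238.4 = 371.4264
M2: Pc = R·M2+t = (+0.23192, +0.07243, +1.40020); u = 755.9·(+0.23192)/1.40020 + 334.0 = 459.2014, v = 661.8·(+0.07243)/1.40020 + 238.4 = 272.6357
M3: Pc = R·M3+t = (+0.01180, +0.10312, +1.37225); u = 755.9·(+0.01180)/1.37225 + 334.0 = 340.4974, v = 661.8·(+0.10312)/1.37225 + 238.4 = 288.1298

c0=(353.46, 388.38) c1=(468.22, 371.43) c2=(459.20, 272.64) c3=(340.50, 288.13)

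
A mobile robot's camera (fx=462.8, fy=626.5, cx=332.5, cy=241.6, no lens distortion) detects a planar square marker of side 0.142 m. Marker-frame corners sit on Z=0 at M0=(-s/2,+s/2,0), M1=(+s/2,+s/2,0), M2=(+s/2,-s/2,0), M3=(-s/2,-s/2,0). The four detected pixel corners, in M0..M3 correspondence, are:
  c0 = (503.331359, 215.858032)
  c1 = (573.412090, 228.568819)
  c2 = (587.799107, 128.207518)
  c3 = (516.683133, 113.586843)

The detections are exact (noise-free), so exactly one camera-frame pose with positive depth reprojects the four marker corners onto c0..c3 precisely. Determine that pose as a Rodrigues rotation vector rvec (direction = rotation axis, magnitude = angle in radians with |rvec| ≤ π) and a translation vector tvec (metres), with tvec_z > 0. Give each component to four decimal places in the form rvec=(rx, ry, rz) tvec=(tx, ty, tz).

rvec=(0.1172, -0.0944, 0.1295) tvec=(0.4031, -0.0972, 0.8756)

Intrinsics K: fx=462.8, fy=626.5, cx=332.5, cy=241.6
Marker side s = 0.142 m; corners in marker frame (Z=0):
  M0 = (-0.0710, +0.0710, 0)
  M1 = (+0.0710, +0.0710, 0)
  M2 = (+0.0710, -0.0710, 0)
  M3 = (-0.0710, -0.0710, 0)
Detected image corners:
  c0 = (503.331359, 215.858032) px
  c1 = (573.412090, 228.568819) px
  c2 = (587.799107, 128.207518) px
  c3 = (516.683133, 113.586843) px
Planar DLT: solve 8×8 A·h = b for H (H[2,2]=1):
  H  [+560.26122 -28.98919 +545.53449]
  H  [+116.03588 +735.05663 +172.06467]
  H  [+0.11576 +0.12601 +1.00000]
B = K⁻¹H; ‖b₁‖=1.142037, ‖b₂‖=1.142037; λ = 2/(‖b₁‖+‖b₂‖) = 0.875628, sign → tz>0 ⇒ λ=+0.875628
r₁ = λ·B[:,0] = (+0.98721,+0.12309,+0.10136); r₂ = λ·B[:,1] = (-0.13412,+0.98480,+0.11034)
r₃ = r₁×r₂ = (-0.08624,-0.12252,+0.98871); SVD([r₁ r₂ r₃]) → R = UVᵀ:
  R  [+0.98721 -0.13412 -0.08624]
  R  [+0.12309 +0.98480 -0.12252]
  R  [+0.10136 +0.11034 +0.98871]
t = (+0.40307, -0.09719, +0.87563) m
tr R = 2.960722; θ = arccos((tr R − 1)/2) = 0.198513 rad = 11.374°
axis k = ((R−Rᵀ)₃₂, (R−Rᵀ)₁₃, (R−Rᵀ)₂₁) / (2 sinθ) = (+0.590365, -0.475622, +0.652115)
rvec = θ·k = (+0.117195, -0.094417, +0.129453)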